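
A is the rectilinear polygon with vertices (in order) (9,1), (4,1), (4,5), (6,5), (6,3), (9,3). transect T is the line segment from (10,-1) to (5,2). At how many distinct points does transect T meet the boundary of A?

1

The segment meets the boundary at (6.667,1).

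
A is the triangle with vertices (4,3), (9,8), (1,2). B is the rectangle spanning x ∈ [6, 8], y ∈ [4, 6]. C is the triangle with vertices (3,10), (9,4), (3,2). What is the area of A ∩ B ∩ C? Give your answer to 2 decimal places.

0.46

The intersection is the polygon with vertices (6,5.75), (6.333,6), (7,6), (6,5).
By the shoelace formula its area is 0.46.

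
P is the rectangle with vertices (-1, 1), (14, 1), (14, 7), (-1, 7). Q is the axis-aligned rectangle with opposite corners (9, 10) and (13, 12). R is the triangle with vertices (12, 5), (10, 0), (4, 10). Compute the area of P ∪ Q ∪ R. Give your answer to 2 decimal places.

By inclusion–exclusion:
Individual areas: |P| = 90, |Q| = 8, |R| = 25.
|P∩Q| = 0 (no overlap).
|P∩R| = 20.
|Q∩R| = 0.
|P∩Q∩R| = 0.
|P ∪ Q ∪ R| = 123 − 20 + 0 = 103.00.

103.00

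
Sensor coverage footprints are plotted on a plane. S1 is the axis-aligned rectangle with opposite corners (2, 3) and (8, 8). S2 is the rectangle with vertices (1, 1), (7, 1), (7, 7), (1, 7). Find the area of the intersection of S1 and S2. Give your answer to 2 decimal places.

20.00

|S1∩S2|: x∈[2,7], y∈[3,7] → 5·4 = 20.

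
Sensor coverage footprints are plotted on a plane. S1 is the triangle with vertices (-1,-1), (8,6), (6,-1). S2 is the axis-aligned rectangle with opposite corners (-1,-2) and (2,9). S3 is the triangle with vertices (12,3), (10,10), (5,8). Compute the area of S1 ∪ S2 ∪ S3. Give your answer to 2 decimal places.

73.50

By inclusion–exclusion:
Individual areas: |S1| = 24.5, |S2| = 33, |S3| = 19.5.
|S1∩S2| = 3.5.
|S1∩S3| = 0.0044.
|S2∩S3| = 0.
|S1∩S2∩S3| = 0.
|S1 ∪ S2 ∪ S3| = 77 − 3.5044 + 0 = 73.50.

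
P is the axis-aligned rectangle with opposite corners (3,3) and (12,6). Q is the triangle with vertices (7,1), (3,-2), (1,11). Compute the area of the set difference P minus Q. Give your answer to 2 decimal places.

|P| = 27, |P∩Q| = 5.7.
|P ∖ Q| = |P| − |P∩Q| = 27 − 5.7 = 21.30.

21.30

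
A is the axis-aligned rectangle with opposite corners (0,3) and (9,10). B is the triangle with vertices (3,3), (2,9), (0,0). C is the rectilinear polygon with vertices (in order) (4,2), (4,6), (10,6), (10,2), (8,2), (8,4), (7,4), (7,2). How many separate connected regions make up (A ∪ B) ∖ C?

2

(A ∪ B) ∖ C splits into 2 disjoint pieces (area 51.5, area 1).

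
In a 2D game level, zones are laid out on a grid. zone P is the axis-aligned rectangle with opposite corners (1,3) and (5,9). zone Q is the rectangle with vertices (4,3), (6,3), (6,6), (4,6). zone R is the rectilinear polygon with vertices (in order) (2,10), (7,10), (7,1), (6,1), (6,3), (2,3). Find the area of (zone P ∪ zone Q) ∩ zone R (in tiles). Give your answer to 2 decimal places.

21.00

The region (zone P ∪ zone Q) ∩ zone R is the polygon with vertices (5,9), (5,6), (6,6), (6,3), (5,3), (4,3), (2,3), (2,9).
By the shoelace formula its area is 21.00.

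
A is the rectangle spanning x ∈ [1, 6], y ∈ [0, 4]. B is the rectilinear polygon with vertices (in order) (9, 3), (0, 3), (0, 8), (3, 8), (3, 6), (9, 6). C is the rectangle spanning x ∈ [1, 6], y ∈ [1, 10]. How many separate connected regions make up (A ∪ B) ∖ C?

(A ∪ B) ∖ C splits into 3 disjoint pieces (area 5, area 5, area 9).

3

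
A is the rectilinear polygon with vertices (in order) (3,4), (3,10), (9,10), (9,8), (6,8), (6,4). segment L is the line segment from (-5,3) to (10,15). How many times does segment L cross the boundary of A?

The segment meets the boundary at (3.75,10), (3,9.4).

2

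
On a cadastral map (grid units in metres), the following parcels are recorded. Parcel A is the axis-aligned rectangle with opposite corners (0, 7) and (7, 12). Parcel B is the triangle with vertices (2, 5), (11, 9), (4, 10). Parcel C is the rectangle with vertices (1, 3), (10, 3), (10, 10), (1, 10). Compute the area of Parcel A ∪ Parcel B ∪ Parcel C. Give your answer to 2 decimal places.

80.29

By inclusion–exclusion:
Individual areas: |Parcel A| = 35, |Parcel B| = 18.5, |Parcel C| = 63.
|Parcel A∩Parcel B| = 10.1016.
|Parcel A∩Parcel C|: x∈[1,7], y∈[7,10] → 6·3 = 18.
|Parcel B∩Parcel C| = 18.2063.
|Parcel A∩Parcel B∩Parcel C| = 10.1016.
|Parcel A ∪ Parcel B ∪ Parcel C| = 116.5 − 46.3079 + 10.1016 = 80.29.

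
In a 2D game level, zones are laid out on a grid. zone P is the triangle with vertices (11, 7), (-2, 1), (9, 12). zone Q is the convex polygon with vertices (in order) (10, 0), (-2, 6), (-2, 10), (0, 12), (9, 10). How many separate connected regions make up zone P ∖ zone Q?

zone P ∖ zone Q splits into 2 disjoint pieces (area 6.8239, area 4.6667).

2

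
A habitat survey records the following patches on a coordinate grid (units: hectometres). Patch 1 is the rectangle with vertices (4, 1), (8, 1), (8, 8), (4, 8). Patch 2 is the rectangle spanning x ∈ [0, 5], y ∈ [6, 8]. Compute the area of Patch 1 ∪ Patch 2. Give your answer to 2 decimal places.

By inclusion–exclusion:
Individual areas: |Patch 1| = 28, |Patch 2| = 10.
|Patch 1∩Patch 2|: x∈[4,5], y∈[6,8] → 1·2 = 2.
|Patch 1 ∪ Patch 2| = 38 − 2 = 36.00.

36.00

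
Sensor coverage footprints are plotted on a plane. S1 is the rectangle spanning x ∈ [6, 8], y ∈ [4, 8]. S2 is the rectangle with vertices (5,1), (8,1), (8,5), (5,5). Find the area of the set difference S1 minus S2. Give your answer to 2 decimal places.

|S1∩S2|: x∈[6,8], y∈[4,5] → 2·1 = 2.
|S1| = 8.
|S1 ∖ S2| = |S1| − |S1∩S2| = 8 − 2 = 6.00.

6.00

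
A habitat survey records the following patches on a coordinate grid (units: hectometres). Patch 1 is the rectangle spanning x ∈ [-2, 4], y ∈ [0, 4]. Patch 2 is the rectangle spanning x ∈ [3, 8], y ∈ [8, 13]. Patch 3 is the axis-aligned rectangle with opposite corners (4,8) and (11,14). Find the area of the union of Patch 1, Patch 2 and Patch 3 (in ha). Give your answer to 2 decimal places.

By inclusion–exclusion:
Individual areas: |Patch 1| = 24, |Patch 2| = 25, |Patch 3| = 42.
|Patch 1∩Patch 2| = 0 (no overlap).
|Patch 1∩Patch 3| = 0 (no overlap).
|Patch 2∩Patch 3|: x∈[4,8], y∈[8,13] → 4·5 = 20.
|Patch 1∩Patch 2∩Patch 3| = 0.
|Patch 1 ∪ Patch 2 ∪ Patch 3| = 91 − 20 + 0 = 71.00.

71.00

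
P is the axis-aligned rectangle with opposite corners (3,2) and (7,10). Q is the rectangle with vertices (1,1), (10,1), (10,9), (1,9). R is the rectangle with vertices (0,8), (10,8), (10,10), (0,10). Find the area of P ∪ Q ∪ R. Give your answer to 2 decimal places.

By inclusion–exclusion:
Individual areas: |P| = 32, |Q| = 72, |R| = 20.
|P∩Q|: x∈[3,7], y∈[2,9] → 4·7 = 28.
|P∩R|: x∈[3,7], y∈[8,10] → 4·2 = 8.
|Q∩R|: x∈[1,10], y∈[8,9] → 9·1 = 9.
|P∩Q∩R| = 4.
|P ∪ Q ∪ R| = 124 − 45 + 4 = 83.00.

83.00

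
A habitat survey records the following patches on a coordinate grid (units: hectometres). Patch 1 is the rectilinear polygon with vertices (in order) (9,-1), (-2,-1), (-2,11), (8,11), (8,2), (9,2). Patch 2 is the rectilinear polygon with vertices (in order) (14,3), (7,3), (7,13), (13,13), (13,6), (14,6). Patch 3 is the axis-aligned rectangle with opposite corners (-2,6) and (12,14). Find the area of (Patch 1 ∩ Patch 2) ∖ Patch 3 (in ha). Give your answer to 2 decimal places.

3.00

|Patch 1 ∩ Patch 2| = 8.
|(Patch 1 ∩ Patch 2) ∩ Patch 3| = 5.
|(Patch 1 ∩ Patch 2) ∖ Patch 3| = 8 − 5 = 3.00.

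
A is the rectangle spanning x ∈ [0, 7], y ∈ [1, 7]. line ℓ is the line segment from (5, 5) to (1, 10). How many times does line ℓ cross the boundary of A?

The segment meets the boundary at (3.4,7).

1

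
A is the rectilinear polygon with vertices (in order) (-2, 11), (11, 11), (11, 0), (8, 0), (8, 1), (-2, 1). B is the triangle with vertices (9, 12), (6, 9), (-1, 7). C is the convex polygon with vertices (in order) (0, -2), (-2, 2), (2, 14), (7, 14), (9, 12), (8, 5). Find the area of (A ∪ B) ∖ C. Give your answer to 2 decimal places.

53.32

|A ∪ B| = 133.5.
|(A ∪ B) ∩ C| = 80.1786.
|(A ∪ B) ∖ C| = 133.5 − 80.1786 = 53.32.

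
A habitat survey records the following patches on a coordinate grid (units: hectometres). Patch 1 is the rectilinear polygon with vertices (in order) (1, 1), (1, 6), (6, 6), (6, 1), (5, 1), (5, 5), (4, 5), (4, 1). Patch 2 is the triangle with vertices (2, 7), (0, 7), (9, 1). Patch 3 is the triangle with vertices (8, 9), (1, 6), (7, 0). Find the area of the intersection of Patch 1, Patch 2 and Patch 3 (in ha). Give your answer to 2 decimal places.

2.50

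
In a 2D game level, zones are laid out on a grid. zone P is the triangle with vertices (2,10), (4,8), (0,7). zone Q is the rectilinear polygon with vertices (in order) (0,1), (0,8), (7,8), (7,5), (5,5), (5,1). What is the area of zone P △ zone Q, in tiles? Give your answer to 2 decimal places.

42.67

|zone P| = 5, |zone Q| = 41, |zone P∩zone Q| = 1.6667.
|zone P △ zone Q| = |zone P| + |zone Q| − 2·|zone P∩zone Q| = 5 + 41 − 3.3333 = 42.67.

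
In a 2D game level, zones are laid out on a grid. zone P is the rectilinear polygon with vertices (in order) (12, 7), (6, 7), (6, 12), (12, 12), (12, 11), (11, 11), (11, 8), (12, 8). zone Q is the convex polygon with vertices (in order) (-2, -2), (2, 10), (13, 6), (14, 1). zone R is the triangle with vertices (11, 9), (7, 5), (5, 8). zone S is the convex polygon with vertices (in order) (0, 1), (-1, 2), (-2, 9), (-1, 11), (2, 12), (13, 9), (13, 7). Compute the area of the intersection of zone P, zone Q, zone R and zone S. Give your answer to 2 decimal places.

The intersection is the polygon with vertices (6.714,8.286), (9.333,7.333), (9,7), (6,7), (6,8.167).
By the shoelace formula its area is 2.94.

2.94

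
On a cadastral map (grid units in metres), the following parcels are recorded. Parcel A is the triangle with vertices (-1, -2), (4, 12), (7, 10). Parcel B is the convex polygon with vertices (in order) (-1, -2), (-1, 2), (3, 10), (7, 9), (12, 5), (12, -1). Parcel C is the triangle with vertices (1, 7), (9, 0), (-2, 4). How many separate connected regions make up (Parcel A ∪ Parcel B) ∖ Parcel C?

(Parcel A ∪ Parcel B) ∖ Parcel C is a single connected region.

1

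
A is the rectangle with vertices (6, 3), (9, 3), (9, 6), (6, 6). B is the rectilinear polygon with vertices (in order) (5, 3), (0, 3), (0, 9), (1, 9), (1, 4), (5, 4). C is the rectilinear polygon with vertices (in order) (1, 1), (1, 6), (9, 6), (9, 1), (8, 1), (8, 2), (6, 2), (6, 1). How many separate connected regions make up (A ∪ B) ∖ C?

(A ∪ B) ∖ C is a single connected region.

1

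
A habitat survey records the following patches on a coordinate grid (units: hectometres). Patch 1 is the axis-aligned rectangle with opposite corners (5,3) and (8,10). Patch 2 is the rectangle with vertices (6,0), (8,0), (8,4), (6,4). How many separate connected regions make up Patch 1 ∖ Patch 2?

Patch 1 ∖ Patch 2 is a single connected region.

1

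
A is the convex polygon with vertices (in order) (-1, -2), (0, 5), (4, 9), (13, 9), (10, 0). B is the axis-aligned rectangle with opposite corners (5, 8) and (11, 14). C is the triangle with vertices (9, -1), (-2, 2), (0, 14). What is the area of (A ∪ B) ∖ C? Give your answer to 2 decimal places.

96.42

|A ∪ B| = 138.
|(A ∪ B) ∩ C| = 41.576.
|(A ∪ B) ∖ C| = 138 − 41.576 = 96.42.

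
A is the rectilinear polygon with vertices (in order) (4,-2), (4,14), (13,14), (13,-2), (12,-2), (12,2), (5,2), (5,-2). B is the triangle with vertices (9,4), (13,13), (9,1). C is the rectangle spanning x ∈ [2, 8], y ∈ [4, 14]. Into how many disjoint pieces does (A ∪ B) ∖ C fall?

1

(A ∪ B) ∖ C is a single connected region.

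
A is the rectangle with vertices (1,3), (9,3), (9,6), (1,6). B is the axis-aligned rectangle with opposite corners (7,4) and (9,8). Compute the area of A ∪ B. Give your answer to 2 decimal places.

By inclusion–exclusion:
Individual areas: |A| = 24, |B| = 8.
|A∩B|: x∈[7,9], y∈[4,6] → 2·2 = 4.
|A ∪ B| = 32 − 4 = 28.00.

28.00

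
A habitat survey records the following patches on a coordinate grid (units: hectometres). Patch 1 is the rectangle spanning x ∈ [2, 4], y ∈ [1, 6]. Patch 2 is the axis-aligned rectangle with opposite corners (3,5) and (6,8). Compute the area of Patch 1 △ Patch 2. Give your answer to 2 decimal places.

|Patch 1∩Patch 2|: x∈[3,4], y∈[5,6] → 1·1 = 1.
|Patch 1 △ Patch 2| = |Patch 1| + |Patch 2| − 2·|Patch 1∩Patch 2| = 10 + 9 − 2 = 17.00.

17.00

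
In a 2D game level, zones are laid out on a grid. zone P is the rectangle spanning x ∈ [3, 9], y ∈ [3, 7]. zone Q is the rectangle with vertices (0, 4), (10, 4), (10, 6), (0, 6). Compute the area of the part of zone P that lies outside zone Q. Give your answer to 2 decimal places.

12.00

|zone P∩zone Q|: x∈[3,9], y∈[4,6] → 6·2 = 12.
|zone P| = 24.
|zone P ∖ zone Q| = |zone P| − |zone P∩zone Q| = 24 − 12 = 12.00.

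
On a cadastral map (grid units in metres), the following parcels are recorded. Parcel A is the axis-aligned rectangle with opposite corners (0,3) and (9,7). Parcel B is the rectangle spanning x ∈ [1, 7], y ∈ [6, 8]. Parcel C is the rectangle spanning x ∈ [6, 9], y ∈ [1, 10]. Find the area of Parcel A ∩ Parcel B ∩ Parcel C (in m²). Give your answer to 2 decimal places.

1.00

The intersection is the polygon with vertices (7,6), (6,6), (6,7), (7,7).
By the shoelace formula its area is 1.00.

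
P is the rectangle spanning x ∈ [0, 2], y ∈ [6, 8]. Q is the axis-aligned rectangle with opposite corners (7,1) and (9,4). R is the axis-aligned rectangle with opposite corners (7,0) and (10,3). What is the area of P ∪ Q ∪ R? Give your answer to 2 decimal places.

By inclusion–exclusion:
Individual areas: |P| = 4, |Q| = 6, |R| = 9.
|P∩Q| = 0 (no overlap).
|P∩R| = 0 (no overlap).
|Q∩R|: x∈[7,9], y∈[1,3] → 2·2 = 4.
|P∩Q∩R| = 0.
|P ∪ Q ∪ R| = 19 − 4 + 0 = 15.00.

15.00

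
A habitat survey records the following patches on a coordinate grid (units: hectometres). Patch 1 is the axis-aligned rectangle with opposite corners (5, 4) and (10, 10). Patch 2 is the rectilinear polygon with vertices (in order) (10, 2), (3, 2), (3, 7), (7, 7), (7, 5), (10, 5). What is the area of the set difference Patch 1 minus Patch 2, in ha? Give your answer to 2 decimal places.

21.00

|Patch 1| = 30, |Patch 1∩Patch 2| = 9.
|Patch 1 ∖ Patch 2| = |Patch 1| − |Patch 1∩Patch 2| = 30 − 9 = 21.00.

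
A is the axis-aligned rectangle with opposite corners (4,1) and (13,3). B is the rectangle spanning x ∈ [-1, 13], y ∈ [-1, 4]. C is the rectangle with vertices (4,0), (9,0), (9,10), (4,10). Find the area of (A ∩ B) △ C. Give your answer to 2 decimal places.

|A ∩ B| = 18.
|(A ∩ B) ∩ C| = 10.
|(A ∩ B) △ C| = 18 + 50 − 20 = 48.00.

48.00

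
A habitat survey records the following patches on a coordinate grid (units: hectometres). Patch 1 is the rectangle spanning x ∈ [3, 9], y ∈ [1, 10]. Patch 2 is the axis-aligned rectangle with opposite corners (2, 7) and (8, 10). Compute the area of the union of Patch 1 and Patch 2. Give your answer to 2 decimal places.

57.00

By inclusion–exclusion:
Individual areas: |Patch 1| = 54, |Patch 2| = 18.
|Patch 1∩Patch 2|: x∈[3,8], y∈[7,10] → 5·3 = 15.
|Patch 1 ∪ Patch 2| = 72 − 15 = 57.00.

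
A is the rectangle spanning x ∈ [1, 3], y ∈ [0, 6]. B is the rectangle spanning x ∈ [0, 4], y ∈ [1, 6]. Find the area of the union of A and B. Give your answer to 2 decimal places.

By inclusion–exclusion:
Individual areas: |A| = 12, |B| = 20.
|A∩B|: x∈[1,3], y∈[1,6] → 2·5 = 10.
|A ∪ B| = 32 − 10 = 22.00.

22.00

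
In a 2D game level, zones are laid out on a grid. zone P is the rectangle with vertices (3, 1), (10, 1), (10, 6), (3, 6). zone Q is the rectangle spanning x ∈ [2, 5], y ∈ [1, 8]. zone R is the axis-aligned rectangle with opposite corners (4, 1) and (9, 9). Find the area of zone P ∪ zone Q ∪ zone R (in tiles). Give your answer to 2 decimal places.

By inclusion–exclusion:
Individual areas: |zone P| = 35, |zone Q| = 21, |zone R| = 40.
|zone P∩zone Q|: x∈[3,5], y∈[1,6] → 2·5 = 10.
|zone P∩zone R|: x∈[4,9], y∈[1,6] → 5·5 = 25.
|zone Q∩zone R|: x∈[4,5], y∈[1,8] → 1·7 = 7.
|zone P∩zone Q∩zone R| = 5.
|zone P ∪ zone Q ∪ zone R| = 96 − 42 + 5 = 59.00.

59.00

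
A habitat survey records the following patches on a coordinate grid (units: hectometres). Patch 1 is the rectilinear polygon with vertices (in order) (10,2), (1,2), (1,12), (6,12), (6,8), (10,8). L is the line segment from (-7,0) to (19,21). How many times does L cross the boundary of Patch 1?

2

The segment meets the boundary at (6,10.5), (1,6.462).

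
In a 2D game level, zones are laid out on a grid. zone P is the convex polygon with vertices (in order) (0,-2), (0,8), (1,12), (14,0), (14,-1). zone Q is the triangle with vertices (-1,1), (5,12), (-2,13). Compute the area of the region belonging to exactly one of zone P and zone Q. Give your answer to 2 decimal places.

118.49

|zone P| = 109, |zone Q| = 41.5, |zone P∩zone Q| = 16.005.
|zone P △ zone Q| = |zone P| + |zone Q| − 2·|zone P∩zone Q| = 109 + 41.5 − 32.0101 = 118.49.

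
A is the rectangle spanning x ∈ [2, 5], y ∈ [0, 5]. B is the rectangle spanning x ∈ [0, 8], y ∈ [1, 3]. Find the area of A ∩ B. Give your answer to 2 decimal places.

|A∩B|: x∈[2,5], y∈[1,3] → 3·2 = 6.

6.00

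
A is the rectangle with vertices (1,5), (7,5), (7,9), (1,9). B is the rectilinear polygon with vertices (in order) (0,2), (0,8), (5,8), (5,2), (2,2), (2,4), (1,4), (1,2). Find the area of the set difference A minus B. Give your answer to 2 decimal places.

12.00

|A| = 24, |A∩B| = 12.
|A ∖ B| = |A| − |A∩B| = 24 − 12 = 12.00.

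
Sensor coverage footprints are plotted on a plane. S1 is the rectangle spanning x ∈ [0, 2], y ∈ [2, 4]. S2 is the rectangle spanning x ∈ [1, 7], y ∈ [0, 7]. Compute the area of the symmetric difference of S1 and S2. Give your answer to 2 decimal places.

|S1∩S2|: x∈[1,2], y∈[2,4] → 1·2 = 2.
|S1 △ S2| = |S1| + |S2| − 2·|S1∩S2| = 4 + 42 − 4 = 42.00.

42.00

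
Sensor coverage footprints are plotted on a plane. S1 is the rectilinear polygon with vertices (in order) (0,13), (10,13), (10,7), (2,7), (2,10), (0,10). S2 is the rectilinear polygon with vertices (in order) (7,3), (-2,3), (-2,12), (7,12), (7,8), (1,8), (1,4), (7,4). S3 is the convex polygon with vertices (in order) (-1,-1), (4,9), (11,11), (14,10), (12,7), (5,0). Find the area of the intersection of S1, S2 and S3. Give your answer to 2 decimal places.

4.54

The intersection is the polygon with vertices (7,8), (3.5,8), (4,9), (7,9.857).
By the shoelace formula its area is 4.54.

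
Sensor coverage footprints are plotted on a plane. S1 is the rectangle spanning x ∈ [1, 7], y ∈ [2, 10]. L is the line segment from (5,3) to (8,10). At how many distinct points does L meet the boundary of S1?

1

The segment meets the boundary at (7,7.667).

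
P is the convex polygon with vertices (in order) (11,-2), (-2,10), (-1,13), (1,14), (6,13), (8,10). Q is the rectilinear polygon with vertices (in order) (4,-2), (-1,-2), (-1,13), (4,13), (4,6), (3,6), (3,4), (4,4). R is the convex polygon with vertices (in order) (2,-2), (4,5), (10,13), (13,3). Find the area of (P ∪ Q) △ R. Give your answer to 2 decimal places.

|P ∪ Q| = 131.9231.
|(P ∪ Q) ∩ R| = 35.8169.
|(P ∪ Q) △ R| = 131.9231 + 75.5 − 71.6338 = 135.79.

135.79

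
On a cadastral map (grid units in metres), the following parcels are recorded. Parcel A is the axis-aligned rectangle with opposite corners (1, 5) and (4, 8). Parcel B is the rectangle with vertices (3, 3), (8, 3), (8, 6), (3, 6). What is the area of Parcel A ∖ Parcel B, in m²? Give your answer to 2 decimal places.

|Parcel A∩Parcel B|: x∈[3,4], y∈[5,6] → 1·1 = 1.
|Parcel A| = 9.
|Parcel A ∖ Parcel B| = |Parcel A| − |Parcel A∩Parcel B| = 9 − 1 = 8.00.

8.00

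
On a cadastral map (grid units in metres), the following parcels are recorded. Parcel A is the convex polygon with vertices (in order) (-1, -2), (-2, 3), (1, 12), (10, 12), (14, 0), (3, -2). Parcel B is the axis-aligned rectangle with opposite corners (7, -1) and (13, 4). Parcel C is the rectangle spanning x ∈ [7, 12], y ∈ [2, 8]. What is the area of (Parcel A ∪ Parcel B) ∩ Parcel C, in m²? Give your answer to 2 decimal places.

The region (Parcel A ∪ Parcel B) ∩ Parcel C is the polygon with vertices (12,6), (12,2), (7,2), (7,8), (11.333,8).
By the shoelace formula its area is 29.33.

29.33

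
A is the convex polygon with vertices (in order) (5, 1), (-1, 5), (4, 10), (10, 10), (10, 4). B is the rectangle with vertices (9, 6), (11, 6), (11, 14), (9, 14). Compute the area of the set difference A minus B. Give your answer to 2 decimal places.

63.00

|A| = 67, |A∩B| = 4.
|A ∖ B| = |A| − |A∩B| = 67 − 4 = 63.00.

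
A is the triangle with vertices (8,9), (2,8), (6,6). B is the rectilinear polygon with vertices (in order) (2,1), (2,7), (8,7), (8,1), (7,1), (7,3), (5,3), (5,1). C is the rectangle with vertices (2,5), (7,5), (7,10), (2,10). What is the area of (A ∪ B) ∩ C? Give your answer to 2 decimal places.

|A ∪ B| = 38.6667.
|(A ∪ B) ∩ C| = 16.00.

16.00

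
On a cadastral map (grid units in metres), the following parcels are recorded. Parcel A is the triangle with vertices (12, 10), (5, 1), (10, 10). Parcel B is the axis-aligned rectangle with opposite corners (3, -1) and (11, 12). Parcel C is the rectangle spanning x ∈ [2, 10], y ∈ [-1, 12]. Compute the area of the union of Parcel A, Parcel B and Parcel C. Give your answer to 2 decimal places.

117.64

By inclusion–exclusion:
Individual areas: |Parcel A| = 9, |Parcel B| = 104, |Parcel C| = 104.
|Parcel A∩Parcel B| = 8.3571.
|Parcel A∩Parcel C| = 6.4286.
|Parcel B∩Parcel C|: x∈[3,10], y∈[-1,12] → 7·13 = 91.
|Parcel A∩Parcel B∩Parcel C| = 6.4286.
|Parcel A ∪ Parcel B ∪ Parcel C| = 217 − 105.7857 + 6.4286 = 117.64.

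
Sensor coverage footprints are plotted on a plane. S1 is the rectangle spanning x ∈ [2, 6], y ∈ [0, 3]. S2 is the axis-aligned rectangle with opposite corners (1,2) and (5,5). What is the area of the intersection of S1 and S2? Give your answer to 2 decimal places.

|S1∩S2|: x∈[2,5], y∈[2,3] → 3·1 = 3.

3.00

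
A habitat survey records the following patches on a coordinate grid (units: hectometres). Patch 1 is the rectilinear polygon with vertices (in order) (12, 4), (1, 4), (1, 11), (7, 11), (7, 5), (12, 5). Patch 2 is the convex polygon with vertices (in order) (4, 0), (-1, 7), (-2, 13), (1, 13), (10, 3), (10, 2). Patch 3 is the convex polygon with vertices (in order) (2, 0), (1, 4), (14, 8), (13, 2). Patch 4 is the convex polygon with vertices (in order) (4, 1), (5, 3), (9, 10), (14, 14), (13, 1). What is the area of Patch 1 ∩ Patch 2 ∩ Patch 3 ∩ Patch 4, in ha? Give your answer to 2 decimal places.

The intersection is the polygon with vertices (7,5.846), (7,5), (8.2,5), (9.1,4), (5.571,4), (6.547,5.707).
By the shoelace formula its area is 3.29.

3.29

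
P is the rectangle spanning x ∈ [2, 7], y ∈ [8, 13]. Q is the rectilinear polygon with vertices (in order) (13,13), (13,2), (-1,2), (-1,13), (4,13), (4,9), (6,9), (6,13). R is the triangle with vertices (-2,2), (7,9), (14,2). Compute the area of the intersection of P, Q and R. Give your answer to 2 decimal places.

The intersection is the polygon with vertices (5.714,8), (7,9), (7,8).
By the shoelace formula its area is 0.64.

0.64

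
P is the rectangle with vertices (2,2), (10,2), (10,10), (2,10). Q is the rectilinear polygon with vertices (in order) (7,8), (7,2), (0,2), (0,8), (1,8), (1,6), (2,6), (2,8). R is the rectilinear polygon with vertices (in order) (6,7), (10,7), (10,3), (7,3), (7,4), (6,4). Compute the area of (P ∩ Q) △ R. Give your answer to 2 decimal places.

|P ∩ Q| = 30.
|(P ∩ Q) ∩ R| = 3.
|(P ∩ Q) △ R| = 30 + 15 − 6 = 39.00.

39.00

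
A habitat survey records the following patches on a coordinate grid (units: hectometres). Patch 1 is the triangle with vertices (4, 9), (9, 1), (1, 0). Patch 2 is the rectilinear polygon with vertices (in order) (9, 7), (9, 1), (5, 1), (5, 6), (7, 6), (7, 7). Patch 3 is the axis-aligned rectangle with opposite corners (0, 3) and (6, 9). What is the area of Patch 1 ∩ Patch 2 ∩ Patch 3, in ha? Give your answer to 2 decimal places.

The intersection is the polygon with vertices (5,6), (5.875,6), (6,5.8), (6,3), (5,3).
By the shoelace formula its area is 2.99.

2.99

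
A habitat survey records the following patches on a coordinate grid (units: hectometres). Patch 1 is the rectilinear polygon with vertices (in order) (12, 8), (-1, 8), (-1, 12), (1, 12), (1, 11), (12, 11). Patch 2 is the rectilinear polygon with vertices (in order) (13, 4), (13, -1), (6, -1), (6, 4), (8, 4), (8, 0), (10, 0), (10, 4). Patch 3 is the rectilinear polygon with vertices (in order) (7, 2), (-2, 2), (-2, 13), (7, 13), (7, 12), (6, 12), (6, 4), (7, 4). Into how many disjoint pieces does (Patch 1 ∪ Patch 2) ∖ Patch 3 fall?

(Patch 1 ∪ Patch 2) ∖ Patch 3 splits into 2 disjoint pieces (area 18, area 25).

2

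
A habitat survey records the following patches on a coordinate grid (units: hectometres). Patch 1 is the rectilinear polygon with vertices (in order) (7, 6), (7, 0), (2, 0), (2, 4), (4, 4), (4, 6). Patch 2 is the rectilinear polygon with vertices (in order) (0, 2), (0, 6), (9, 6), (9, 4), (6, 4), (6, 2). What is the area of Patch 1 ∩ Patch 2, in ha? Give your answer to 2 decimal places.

14.00

The intersection is the polygon with vertices (7,4), (6,4), (6,2), (2,2), (2,4), (4,4), (4,6), (7,6).
By the shoelace formula its area is 14.00.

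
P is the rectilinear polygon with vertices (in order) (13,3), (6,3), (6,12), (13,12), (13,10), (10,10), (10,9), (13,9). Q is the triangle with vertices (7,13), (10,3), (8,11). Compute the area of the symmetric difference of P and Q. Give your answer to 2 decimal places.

58.20

|P| = 60, |Q| = 2, |P∩Q| = 1.9.
|P △ Q| = |P| + |Q| − 2·|P∩Q| = 60 + 2 − 3.8 = 58.20.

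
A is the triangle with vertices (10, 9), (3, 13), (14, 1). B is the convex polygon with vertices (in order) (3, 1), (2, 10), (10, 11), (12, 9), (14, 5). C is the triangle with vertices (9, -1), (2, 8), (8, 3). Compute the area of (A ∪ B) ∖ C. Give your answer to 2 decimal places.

77.96

|A ∪ B| = 84.1507.
|(A ∪ B) ∩ C| = 6.1881.
|(A ∪ B) ∖ C| = 84.1507 − 6.1881 = 77.96.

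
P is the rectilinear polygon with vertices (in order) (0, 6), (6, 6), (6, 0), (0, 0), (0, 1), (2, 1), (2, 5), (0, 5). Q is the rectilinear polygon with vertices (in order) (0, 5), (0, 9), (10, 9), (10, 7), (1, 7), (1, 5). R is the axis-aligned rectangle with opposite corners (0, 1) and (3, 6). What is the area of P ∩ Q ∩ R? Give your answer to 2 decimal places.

1.00

The intersection is the polygon with vertices (1,5), (0,5), (0,6), (1,6).
By the shoelace formula its area is 1.00.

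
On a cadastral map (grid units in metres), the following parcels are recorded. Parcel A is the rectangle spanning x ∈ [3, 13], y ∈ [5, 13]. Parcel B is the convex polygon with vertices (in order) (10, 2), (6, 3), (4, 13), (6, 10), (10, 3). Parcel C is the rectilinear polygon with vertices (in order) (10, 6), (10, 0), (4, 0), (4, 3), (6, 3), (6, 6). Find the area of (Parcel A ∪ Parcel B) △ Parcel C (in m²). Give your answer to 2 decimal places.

|Parcel A ∪ Parcel B| = 89.2571.
|(Parcel A ∪ Parcel B) ∩ Parcel C| = 12.8571.
|(Parcel A ∪ Parcel B) △ Parcel C| = 89.2571 + 30 − 25.7143 = 93.54.

93.54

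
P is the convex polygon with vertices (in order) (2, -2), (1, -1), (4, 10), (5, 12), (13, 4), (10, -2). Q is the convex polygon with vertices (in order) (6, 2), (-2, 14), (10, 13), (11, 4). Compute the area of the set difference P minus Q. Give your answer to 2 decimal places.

|P| = 103, |P∩Q| = 45.1694.
|P ∖ Q| = |P| − |P∩Q| = 103 − 45.1694 = 57.83.

57.83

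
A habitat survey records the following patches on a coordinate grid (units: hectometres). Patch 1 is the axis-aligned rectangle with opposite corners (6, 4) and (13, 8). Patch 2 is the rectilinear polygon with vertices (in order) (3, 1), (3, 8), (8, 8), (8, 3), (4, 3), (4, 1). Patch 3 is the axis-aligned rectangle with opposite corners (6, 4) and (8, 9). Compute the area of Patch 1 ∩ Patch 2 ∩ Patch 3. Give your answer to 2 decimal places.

8.00

The intersection is the polygon with vertices (8,4), (6,4), (6,8), (8,8).
By the shoelace formula its area is 8.00.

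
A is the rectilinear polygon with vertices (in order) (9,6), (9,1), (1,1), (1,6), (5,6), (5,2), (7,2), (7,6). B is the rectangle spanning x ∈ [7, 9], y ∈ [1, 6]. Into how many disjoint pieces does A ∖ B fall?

A ∖ B is a single connected region.

1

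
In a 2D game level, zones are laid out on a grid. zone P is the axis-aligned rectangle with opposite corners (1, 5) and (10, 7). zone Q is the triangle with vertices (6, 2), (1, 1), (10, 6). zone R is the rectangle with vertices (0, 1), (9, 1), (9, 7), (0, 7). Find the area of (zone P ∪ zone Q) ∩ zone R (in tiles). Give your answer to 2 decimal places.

The region (zone P ∪ zone Q) ∩ zone R is the polygon with vertices (6,2), (1,1), (8.2,5), (1,5), (1,7), (9,7), (9,5).
By the shoelace formula its area is 23.60.

23.60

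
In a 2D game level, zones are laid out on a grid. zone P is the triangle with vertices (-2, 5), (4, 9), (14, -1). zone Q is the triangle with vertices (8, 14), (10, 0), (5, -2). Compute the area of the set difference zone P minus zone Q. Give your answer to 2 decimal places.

|zone P| = 50, |zone P∩zone Q| = 13.3632.
|zone P ∖ zone Q| = |zone P| − |zone P∩zone Q| = 50 − 13.3632 = 36.64.

36.64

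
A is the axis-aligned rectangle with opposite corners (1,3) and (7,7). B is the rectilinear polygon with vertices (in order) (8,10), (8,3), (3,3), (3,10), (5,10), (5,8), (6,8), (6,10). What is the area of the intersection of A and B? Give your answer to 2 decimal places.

The intersection is the polygon with vertices (7,7), (7,3), (3,3), (3,7).
By the shoelace formula its area is 16.00.

16.00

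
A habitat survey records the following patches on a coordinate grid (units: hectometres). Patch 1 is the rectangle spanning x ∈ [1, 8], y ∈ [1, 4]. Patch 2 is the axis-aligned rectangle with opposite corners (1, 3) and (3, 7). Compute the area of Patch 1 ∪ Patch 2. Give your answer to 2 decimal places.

27.00

By inclusion–exclusion:
Individual areas: |Patch 1| = 21, |Patch 2| = 8.
|Patch 1∩Patch 2|: x∈[1,3], y∈[3,4] → 2·1 = 2.
|Patch 1 ∪ Patch 2| = 29 − 2 = 27.00.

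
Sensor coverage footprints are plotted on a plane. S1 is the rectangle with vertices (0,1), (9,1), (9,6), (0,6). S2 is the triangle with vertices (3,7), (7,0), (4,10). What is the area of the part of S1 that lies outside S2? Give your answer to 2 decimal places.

40.25

|S1| = 45, |S1∩S2| = 4.75.
|S1 ∖ S2| = |S1| − |S1∩S2| = 45 − 4.75 = 40.25.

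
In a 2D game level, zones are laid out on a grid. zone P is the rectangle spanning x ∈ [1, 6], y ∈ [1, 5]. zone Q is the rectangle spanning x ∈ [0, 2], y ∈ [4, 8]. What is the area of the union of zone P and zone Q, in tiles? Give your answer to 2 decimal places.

27.00

By inclusion–exclusion:
Individual areas: |zone P| = 20, |zone Q| = 8.
|zone P∩zone Q|: x∈[1,2], y∈[4,5] → 1·1 = 1.
|zone P ∪ zone Q| = 28 − 1 = 27.00.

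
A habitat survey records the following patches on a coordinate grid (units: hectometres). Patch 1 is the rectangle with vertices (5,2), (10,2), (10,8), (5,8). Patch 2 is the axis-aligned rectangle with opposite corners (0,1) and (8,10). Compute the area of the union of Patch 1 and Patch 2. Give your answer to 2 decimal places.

By inclusion–exclusion:
Individual areas: |Patch 1| = 30, |Patch 2| = 72.
|Patch 1∩Patch 2|: x∈[5,8], y∈[2,8] → 3·6 = 18.
|Patch 1 ∪ Patch 2| = 102 − 18 = 84.00.

84.00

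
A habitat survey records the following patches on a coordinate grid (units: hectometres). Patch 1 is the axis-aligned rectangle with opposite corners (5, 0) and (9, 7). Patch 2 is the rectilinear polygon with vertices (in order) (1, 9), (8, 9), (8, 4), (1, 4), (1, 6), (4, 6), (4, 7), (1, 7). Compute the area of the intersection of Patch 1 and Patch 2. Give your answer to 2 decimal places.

9.00

The intersection is the polygon with vertices (5,7), (8,7), (8,4), (5,4).
By the shoelace formula its area is 9.00.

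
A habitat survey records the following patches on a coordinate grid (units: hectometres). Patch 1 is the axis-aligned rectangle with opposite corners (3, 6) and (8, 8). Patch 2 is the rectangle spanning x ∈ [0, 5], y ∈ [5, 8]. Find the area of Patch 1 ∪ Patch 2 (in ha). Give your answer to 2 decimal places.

By inclusion–exclusion:
Individual areas: |Patch 1| = 10, |Patch 2| = 15.
|Patch 1∩Patch 2|: x∈[3,5], y∈[6,8] → 2·2 = 4.
|Patch 1 ∪ Patch 2| = 25 − 4 = 21.00.

21.00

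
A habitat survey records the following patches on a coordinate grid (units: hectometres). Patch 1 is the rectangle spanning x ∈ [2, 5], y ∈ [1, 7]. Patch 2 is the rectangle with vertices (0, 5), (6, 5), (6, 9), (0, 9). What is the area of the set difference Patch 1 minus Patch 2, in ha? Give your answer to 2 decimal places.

|Patch 1∩Patch 2|: x∈[2,5], y∈[5,7] → 3·2 = 6.
|Patch 1| = 18.
|Patch 1 ∖ Patch 2| = |Patch 1| − |Patch 1∩Patch 2| = 18 − 6 = 12.00.

12.00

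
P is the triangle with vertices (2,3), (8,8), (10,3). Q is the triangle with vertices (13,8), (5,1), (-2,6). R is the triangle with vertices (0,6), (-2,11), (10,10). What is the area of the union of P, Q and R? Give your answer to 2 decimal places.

By inclusion–exclusion:
Individual areas: |P| = 20, |Q| = 44.5, |R| = 29.
|P∩Q| = 17.2029.
|P∩R| = 0.
|Q∩R| = 0.1468.
|P∩Q∩R| = 0.
|P ∪ Q ∪ R| = 93.5 − 17.3497 + 0 = 76.15.

76.15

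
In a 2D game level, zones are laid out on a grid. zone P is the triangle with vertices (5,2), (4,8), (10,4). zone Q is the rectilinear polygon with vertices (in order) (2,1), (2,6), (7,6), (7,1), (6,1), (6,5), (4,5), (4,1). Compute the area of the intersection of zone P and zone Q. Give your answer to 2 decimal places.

The intersection is the polygon with vertices (4.333,6), (7,6), (7,2.8), (6,2.4), (6,5), (4.5,5).
By the shoelace formula its area is 4.98.

4.98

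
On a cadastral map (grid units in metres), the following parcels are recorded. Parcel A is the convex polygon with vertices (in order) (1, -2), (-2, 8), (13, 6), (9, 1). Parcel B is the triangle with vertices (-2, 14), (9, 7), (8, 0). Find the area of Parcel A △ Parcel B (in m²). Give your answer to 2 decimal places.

86.96

|Parcel A| = 86, |Parcel B| = 42, |Parcel A∩Parcel B| = 20.5196.
|Parcel A △ Parcel B| = |Parcel A| + |Parcel B| − 2·|Parcel A∩Parcel B| = 86 + 42 − 41.0392 = 86.96.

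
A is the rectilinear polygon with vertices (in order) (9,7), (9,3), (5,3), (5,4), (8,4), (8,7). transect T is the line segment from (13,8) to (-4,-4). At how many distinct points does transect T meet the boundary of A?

The segment meets the boundary at (8,4.471), (7.333,4), (9,5.176), (5.917,3).

4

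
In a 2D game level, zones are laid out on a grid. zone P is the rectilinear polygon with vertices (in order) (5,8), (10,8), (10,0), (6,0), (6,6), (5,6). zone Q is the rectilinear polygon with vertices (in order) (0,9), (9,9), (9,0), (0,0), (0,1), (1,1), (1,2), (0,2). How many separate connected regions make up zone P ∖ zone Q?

zone P ∖ zone Q is a single connected region.

1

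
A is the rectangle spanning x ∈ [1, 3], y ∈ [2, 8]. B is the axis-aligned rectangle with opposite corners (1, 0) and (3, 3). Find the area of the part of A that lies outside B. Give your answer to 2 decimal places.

10.00

|A∩B|: x∈[1,3], y∈[2,3] → 2·1 = 2.
|A| = 12.
|A ∖ B| = |A| − |A∩B| = 12 − 2 = 10.00.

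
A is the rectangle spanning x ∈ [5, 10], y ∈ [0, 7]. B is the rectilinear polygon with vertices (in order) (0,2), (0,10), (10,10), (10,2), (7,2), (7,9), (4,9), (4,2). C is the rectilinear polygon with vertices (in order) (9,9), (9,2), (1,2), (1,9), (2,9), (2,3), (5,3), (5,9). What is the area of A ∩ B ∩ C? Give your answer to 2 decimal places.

10.00

The intersection is the polygon with vertices (7,2), (7,7), (9,7), (9,2).
By the shoelace formula its area is 10.00.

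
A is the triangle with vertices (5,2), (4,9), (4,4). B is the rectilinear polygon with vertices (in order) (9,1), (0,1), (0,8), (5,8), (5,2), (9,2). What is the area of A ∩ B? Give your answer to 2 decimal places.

2.43

The intersection is the polygon with vertices (5,2), (4,4), (4,8), (4.143,8).
By the shoelace formula its area is 2.43.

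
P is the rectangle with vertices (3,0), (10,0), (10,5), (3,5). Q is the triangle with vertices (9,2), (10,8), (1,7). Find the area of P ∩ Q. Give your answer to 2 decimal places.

The intersection is the polygon with vertices (9.5,5), (9,2), (4.2,5).
By the shoelace formula its area is 7.95.

7.95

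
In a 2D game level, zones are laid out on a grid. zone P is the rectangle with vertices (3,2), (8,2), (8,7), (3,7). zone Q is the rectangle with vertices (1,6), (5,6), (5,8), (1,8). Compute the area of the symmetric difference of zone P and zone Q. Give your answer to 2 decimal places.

|zone P∩zone Q|: x∈[3,5], y∈[6,7] → 2·1 = 2.
|zone P △ zone Q| = |zone P| + |zone Q| − 2·|zone P∩zone Q| = 25 + 8 − 4 = 29.00.

29.00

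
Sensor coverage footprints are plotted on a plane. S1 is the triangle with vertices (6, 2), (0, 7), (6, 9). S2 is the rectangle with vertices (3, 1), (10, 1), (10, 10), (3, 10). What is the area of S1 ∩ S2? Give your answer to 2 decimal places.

15.75

The intersection is the polygon with vertices (3,4.5), (3,8), (6,9), (6,2).
By the shoelace formula its area is 15.75.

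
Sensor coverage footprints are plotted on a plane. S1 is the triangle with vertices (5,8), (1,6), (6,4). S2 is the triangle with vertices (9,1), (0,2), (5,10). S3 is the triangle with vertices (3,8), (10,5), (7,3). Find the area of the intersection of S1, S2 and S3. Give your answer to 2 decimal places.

The intersection is the polygon with vertices (5.909,4.364), (3.571,7.286), (4.077,7.538), (5.24,7.04).
By the shoelace formula its area is 2.42.

2.42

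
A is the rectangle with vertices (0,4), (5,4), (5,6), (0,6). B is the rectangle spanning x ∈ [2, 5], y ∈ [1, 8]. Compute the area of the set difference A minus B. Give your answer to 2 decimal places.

4.00

|A∩B|: x∈[2,5], y∈[4,6] → 3·2 = 6.
|A| = 10.
|A ∖ B| = |A| − |A∩B| = 10 − 6 = 4.00.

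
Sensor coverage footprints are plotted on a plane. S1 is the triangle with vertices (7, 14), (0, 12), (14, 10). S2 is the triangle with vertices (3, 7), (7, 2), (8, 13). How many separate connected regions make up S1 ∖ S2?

1

S1 ∖ S2 is a single connected region.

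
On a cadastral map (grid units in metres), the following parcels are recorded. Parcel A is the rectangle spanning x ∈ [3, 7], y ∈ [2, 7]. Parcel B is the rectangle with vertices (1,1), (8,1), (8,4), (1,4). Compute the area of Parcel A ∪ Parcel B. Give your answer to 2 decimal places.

By inclusion–exclusion:
Individual areas: |Parcel A| = 20, |Parcel B| = 21.
|Parcel A∩Parcel B|: x∈[3,7], y∈[2,4] → 4·2 = 8.
|Parcel A ∪ Parcel B| = 41 − 8 = 33.00.

33.00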